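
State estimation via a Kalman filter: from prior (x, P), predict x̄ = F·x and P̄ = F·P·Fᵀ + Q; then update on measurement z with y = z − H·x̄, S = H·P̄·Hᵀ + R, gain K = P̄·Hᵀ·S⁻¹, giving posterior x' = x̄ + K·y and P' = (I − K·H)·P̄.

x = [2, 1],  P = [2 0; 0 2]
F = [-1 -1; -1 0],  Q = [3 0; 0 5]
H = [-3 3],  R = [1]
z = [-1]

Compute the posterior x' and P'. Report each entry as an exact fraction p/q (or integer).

x̄ = F·x = [-3, -2]
P̄ = F·P·Fᵀ + Q = [7 2; 2 7]
y = z − H·x̄ = [-4]
S = H·P̄·Hᵀ + R = [91]
K = P̄·Hᵀ·S⁻¹ = [-15/91; 15/91]
x' = x̄ + K·y = [-213/91, -242/91]
P' = (I − K·H)·P̄ = [412/91 407/91; 407/91 412/91]

x' = [-213/91, -242/91]
P' = [412/91 407/91; 407/91 412/91]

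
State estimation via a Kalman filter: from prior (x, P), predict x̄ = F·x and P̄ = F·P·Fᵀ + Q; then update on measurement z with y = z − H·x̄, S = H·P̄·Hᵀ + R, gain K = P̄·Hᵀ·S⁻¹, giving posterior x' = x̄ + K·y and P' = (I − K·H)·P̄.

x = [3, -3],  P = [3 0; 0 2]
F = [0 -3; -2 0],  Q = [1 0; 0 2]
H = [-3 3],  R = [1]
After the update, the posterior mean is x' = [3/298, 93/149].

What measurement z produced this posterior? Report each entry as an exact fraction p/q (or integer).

z = [2]

x̄ = F·x = [9, -6]
P̄ = F·P·Fᵀ + Q = [19 0; 0 14]
S = H·P̄·Hᵀ + R = [298]
K = P̄·Hᵀ·S⁻¹ = [-57/298; 21/149]
x' − x̄ = [-2679/298, 987/149] = K·y
y = (KᵀK)⁻¹·Kᵀ·(x' − x̄) = [47]
z = y + H·x̄ = [47] + [-45] = [2]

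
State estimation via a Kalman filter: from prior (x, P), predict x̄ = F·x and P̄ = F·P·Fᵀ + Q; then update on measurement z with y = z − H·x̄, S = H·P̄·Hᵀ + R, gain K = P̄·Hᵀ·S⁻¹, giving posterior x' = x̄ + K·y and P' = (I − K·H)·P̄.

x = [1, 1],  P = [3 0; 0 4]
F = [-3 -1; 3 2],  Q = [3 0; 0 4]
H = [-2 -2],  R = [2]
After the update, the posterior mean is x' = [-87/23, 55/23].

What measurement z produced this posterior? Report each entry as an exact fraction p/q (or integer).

z = [3]

x̄ = F·x = [-4, 5]
P̄ = F·P·Fᵀ + Q = [34 -35; -35 47]
S = H·P̄·Hᵀ + R = [46]
K = P̄·Hᵀ·S⁻¹ = [1/23; -12/23]
x' − x̄ = [5/23, -60/23] = K·y
y = (KᵀK)⁻¹·Kᵀ·(x' − x̄) = [5]
z = y + H·x̄ = [5] + [-2] = [3]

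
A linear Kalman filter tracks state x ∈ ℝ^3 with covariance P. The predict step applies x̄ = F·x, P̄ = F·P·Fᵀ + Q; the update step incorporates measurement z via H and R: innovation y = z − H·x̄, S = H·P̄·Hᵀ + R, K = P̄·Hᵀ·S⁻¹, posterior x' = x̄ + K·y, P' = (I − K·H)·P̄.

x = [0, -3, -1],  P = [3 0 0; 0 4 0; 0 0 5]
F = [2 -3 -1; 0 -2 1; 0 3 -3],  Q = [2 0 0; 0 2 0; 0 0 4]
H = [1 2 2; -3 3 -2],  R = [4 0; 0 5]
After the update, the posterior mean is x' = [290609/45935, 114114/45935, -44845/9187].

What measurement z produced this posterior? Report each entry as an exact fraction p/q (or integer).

z = [1, -2]

x̄ = F·x = [10, 5, -6]
P̄ = F·P·Fᵀ + Q = [55 19 -21; 19 23 -39; -21 -39 85]
S = H·P̄·Hᵀ + R = [171 -334; -334 921]
K = P̄·Hᵀ·S⁻¹ = [24927/45935 5748/45935; 18087/45935 11048/45935; -1885/9187 -2918/9187]
x' − x̄ = [-168741/45935, -115561/45935, 10277/9187] = K·y
y = (KᵀK)⁻¹·Kᵀ·(x' − x̄) = [-7, 1]
z = y + H·x̄ = [-7, 1] + [8, -3] = [1, -2]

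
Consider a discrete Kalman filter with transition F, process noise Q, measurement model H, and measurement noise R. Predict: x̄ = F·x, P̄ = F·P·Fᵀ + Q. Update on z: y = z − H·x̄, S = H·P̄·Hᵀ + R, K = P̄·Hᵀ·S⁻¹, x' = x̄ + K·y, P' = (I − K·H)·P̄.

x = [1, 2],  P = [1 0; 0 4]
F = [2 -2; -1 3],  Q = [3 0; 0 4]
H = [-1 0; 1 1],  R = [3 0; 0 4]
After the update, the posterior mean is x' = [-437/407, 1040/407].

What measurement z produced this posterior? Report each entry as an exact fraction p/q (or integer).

x̄ = F·x = [-2, 5]
P̄ = F·P·Fᵀ + Q = [23 -26; -26 41]
S = H·P̄·Hᵀ + R = [26 3; 3 16]
K = P̄·Hᵀ·S⁻¹ = [-359/407 -9/407; 371/407 312/407]
x' − x̄ = [377/407, -995/407] = K·y
y = (KᵀK)⁻¹·Kᵀ·(x' − x̄) = [-1, -2]
z = y + H·x̄ = [-1, -2] + [2, 3] = [1, 1]

z = [1, 1]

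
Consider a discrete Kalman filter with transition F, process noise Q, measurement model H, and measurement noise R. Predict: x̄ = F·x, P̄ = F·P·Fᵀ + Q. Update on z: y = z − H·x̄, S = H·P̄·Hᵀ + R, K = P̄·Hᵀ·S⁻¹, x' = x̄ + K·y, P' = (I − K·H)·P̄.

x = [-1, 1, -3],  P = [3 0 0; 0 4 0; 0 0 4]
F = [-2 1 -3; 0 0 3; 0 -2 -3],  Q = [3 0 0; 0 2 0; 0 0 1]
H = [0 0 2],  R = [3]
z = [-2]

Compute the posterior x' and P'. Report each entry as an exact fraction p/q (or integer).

x' = [1684/215, -783/215, -191/215]
P' = [8689/215 -3708/215 84/215; -3708/215 2986/215 -108/215; 84/215 -108/215 159/215]

x̄ = F·x = [12, -9, 7]
P̄ = F·P·Fᵀ + Q = [55 -36 28; -36 38 -36; 28 -36 53]
y = z − H·x̄ = [-16]
S = H·P̄·Hᵀ + R = [215]
K = P̄·Hᵀ·S⁻¹ = [56/215; -72/215; 106/215]
x' = x̄ + K·y = [1684/215, -783/215, -191/215]
P' = (I − K·H)·P̄ = [8689/215 -3708/215 84/215; -3708/215 2986/215 -108/215; 84/215 -108/215 159/215]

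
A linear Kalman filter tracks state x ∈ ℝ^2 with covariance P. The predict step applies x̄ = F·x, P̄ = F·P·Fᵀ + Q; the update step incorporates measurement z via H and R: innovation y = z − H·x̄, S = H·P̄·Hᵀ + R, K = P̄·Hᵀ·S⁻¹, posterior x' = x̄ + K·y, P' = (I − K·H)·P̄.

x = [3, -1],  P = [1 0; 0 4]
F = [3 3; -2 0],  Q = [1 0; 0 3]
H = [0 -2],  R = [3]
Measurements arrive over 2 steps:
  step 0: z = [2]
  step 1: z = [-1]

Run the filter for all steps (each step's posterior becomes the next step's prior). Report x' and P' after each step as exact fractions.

step 0: x̄ = F·x = [6, -6]
step 0: P̄ = F·P·Fᵀ + Q = [46 -6; -6 7]
step 0: y = z − H·x̄ = [-10]
step 0: S = H·P̄·Hᵀ + R = [31]
step 0: K = P̄·Hᵀ·S⁻¹ = [12/31; -14/31]
step 0: x' = x̄ + K·y = [66/31, -46/31]
step 0: P' = (I − K·H)·P̄ = [1282/31 -18/31; -18/31 21/31]
step 1: x̄ = F·x = [60/31, -132/31]
step 1: P̄ = F·P·Fᵀ + Q = [11434/31 -7584/31; -7584/31 5221/31]
step 1: y = z − H·x̄ = [-295/31]
step 1: S = H·P̄·Hᵀ + R = [20977/31]
step 1: K = P̄·Hᵀ·S⁻¹ = [15168/20977; -10442/20977]
step 1: x' = x̄ + K·y = [-103740/20977, 10046/20977]
step 1: P' = (I − K·H)·P̄ = [315574/20977 -22752/20977; -22752/20977 15663/20977]

step 0: x' = [66/31, -46/31], P' = [1282/31 -18/31; -18/31 21/31]
step 1: x' = [-103740/20977, 10046/20977], P' = [315574/20977 -22752/20977; -22752/20977 15663/20977]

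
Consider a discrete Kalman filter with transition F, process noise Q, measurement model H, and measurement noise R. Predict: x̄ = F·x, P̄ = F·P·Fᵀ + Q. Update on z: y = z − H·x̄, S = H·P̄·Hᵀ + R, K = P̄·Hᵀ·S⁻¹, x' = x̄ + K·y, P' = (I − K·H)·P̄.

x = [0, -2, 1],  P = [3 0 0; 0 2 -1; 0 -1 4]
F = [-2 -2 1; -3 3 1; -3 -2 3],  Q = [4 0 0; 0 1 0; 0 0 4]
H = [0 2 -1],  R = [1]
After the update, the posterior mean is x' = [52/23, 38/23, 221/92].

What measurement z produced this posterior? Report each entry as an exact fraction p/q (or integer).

x̄ = F·x = [5, -5, 7]
P̄ = F·P·Fᵀ + Q = [32 9 46; 9 44 20; 46 20 87]
S = H·P̄·Hᵀ + R = [184]
K = P̄·Hᵀ·S⁻¹ = [-7/46; 17/46; -47/184]
x' − x̄ = [-63/23, 153/23, -423/92] = K·y
y = (KᵀK)⁻¹·Kᵀ·(x' − x̄) = [18]
z = y + H·x̄ = [18] + [-17] = [1]

z = [1]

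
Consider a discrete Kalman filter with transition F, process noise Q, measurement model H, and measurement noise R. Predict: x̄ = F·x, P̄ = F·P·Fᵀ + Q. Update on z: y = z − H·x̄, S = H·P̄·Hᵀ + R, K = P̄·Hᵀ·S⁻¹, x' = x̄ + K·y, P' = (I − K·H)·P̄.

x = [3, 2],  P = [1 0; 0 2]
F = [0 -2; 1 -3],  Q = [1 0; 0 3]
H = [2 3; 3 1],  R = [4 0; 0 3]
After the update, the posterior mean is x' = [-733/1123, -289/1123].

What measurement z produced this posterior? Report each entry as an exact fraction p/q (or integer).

z = [-3, -1]

x̄ = F·x = [-4, -3]
P̄ = F·P·Fᵀ + Q = [9 12; 12 22]
S = H·P̄·Hᵀ + R = [382 252; 252 178]
K = P̄·Hᵀ·S⁻¹ = [-54/1123 645/2246; 351/1123 -131/1123]
x' − x̄ = [3759/1123, 3080/1123] = K·y
y = (KᵀK)⁻¹·Kᵀ·(x' − x̄) = [14, 14]
z = y + H·x̄ = [14, 14] + [-17, -15] = [-3, -1]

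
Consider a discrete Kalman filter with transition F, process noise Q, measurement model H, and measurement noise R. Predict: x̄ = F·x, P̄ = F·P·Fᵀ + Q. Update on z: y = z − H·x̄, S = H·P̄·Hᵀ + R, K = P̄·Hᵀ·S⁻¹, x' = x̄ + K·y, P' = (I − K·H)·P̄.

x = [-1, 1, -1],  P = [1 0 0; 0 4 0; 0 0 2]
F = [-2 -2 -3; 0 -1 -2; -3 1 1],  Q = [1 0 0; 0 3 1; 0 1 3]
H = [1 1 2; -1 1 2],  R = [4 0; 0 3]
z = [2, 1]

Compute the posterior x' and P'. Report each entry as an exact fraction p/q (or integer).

x̄ = F·x = [3, 1, 3]
P̄ = F·P·Fᵀ + Q = [39 20 -8; 20 15 -7; -8 -7 18]
y = z − H·x̄ = [-8, -3]
S = H·P̄·Hᵀ + R = [110 20; 20 93]
K = P̄·Hᵀ·S⁻¹ = [4699/9830 -471/983; 2333/9830 -251/983; 1213/9830 365/983]
x' = x̄ + K·y = [3014/4915, -652/4915, 4418/4915]
P' = (I − K·H)·P̄ = [16463/9830 8431/9830 -3049/9830; 8431/9830 50767/9830 -24933/9830; -3049/9830 -24933/9830 16417/9830]

x' = [3014/4915, -652/4915, 4418/4915]
P' = [16463/9830 8431/9830 -3049/9830; 8431/9830 50767/9830 -24933/9830; -3049/9830 -24933/9830 16417/9830]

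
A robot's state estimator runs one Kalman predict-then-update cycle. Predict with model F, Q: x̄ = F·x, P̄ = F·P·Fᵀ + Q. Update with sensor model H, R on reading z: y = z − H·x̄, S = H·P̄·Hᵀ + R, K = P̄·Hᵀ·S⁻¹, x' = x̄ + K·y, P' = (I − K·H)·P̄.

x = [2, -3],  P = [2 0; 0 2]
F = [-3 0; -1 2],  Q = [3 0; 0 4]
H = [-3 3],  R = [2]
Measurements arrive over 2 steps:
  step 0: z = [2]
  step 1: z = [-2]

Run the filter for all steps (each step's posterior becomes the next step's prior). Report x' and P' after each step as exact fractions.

step 0: x̄ = F·x = [-6, -8]
step 0: P̄ = F·P·Fᵀ + Q = [21 6; 6 14]
step 0: y = z − H·x̄ = [8]
step 0: S = H·P̄·Hᵀ + R = [209]
step 0: K = P̄·Hᵀ·S⁻¹ = [-45/209; 24/209]
step 0: x' = x̄ + K·y = [-1614/209, -1480/209]
step 0: P' = (I − K·H)·P̄ = [2364/209 2334/209; 2334/209 2350/209]
step 1: x̄ = F·x = [4842/209, -1346/209]
step 1: P̄ = F·P·Fᵀ + Q = [21903/209 -6912/209; -6912/209 3264/209]
step 1: y = z − H·x̄ = [18146/209]
step 1: S = H·P̄·Hᵀ + R = [351337/209]
step 1: K = P̄·Hᵀ·S⁻¹ = [-86445/351337; 576/6629]
step 1: x' = x̄ + K·y = [634176/351337, 7318/6629]
step 1: P' = (I − K·H)·P̄ = [1065054/351337 19008/6629; 19008/6629 19392/6629]

step 0: x' = [-1614/209, -1480/209], P' = [2364/209 2334/209; 2334/209 2350/209]
step 1: x' = [634176/351337, 7318/6629], P' = [1065054/351337 19008/6629; 19008/6629 19392/6629]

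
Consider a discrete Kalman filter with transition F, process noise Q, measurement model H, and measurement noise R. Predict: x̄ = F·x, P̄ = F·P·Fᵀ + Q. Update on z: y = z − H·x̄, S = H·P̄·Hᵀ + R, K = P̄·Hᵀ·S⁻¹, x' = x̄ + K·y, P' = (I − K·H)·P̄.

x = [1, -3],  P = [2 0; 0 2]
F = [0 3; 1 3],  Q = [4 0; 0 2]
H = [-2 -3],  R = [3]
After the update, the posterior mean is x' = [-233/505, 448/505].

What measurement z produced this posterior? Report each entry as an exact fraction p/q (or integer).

x̄ = F·x = [-9, -8]
P̄ = F·P·Fᵀ + Q = [22 18; 18 22]
S = H·P̄·Hᵀ + R = [505]
K = P̄·Hᵀ·S⁻¹ = [-98/505; -102/505]
x' − x̄ = [4312/505, 4488/505] = K·y
y = (KᵀK)⁻¹·Kᵀ·(x' − x̄) = [-44]
z = y + H·x̄ = [-44] + [42] = [-2]

z = [-2]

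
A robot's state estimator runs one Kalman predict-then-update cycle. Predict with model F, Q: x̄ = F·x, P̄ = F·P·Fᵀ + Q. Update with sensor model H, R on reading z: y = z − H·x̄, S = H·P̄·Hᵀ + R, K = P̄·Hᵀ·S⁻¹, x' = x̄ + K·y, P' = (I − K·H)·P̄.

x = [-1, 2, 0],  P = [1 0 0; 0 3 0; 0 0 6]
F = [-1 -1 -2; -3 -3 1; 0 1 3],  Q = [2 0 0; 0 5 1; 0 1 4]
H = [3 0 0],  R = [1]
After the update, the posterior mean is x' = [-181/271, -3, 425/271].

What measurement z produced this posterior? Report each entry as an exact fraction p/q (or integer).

x̄ = F·x = [-1, -3, 2]
P̄ = F·P·Fᵀ + Q = [30 0 -39; 0 47 10; -39 10 61]
S = H·P̄·Hᵀ + R = [271]
K = P̄·Hᵀ·S⁻¹ = [90/271; 0; -117/271]
x' − x̄ = [90/271, 0, -117/271] = K·y
y = (KᵀK)⁻¹·Kᵀ·(x' − x̄) = [1]
z = y + H·x̄ = [1] + [-3] = [-2]

z = [-2]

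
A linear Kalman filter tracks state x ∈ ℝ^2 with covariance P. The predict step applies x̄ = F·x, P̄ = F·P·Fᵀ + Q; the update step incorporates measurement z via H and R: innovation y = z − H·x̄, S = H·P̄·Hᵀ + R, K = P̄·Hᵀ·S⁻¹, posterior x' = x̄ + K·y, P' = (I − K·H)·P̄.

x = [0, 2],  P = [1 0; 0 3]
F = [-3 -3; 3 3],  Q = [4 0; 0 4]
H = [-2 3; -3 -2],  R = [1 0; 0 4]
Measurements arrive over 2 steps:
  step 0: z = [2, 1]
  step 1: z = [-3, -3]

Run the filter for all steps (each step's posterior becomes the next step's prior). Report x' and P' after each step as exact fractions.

step 0: x' = [-7442/13819, 4391/13819], P' = [3080/13819 1332/13819; 1332/13819 1940/13819]
step 1: x' = [39505413/35374615, -9126933/35374615], P' = [7867952/35374615 3415428/35374615; 3415428/35374615 4964132/35374615]

step 0: x̄ = F·x = [-6, 6]
step 0: P̄ = F·P·Fᵀ + Q = [40 -36; -36 40]
step 0: y = z − H·x̄ = [-28, -5]
step 0: S = H·P̄·Hᵀ + R = [953 180; 180 92]
step 0: K = P̄·Hᵀ·S⁻¹ = [-2164/13819 -2976/13819; 3156/13819 -1969/13819]
step 0: x' = x̄ + K·y = [-7442/13819, 4391/13819]
step 0: P' = (I − K·H)·P̄ = [3080/13819 1332/13819; 1332/13819 1940/13819]
step 1: x̄ = F·x = [9153/13819, -9153/13819]
step 1: P̄ = F·P·Fᵀ + Q = [124432/13819 -69156/13819; -69156/13819 124432/13819]
step 1: y = z − H·x̄ = [4308/13819, -32304/13819]
step 1: S = H·P̄·Hᵀ + R = [2461307/13819 345780/13819; 345780/13819 843020/13819]
step 1: K = P̄·Hᵀ·S⁻¹ = [-1097924/7074923 -7608678/35374615; 1612308/7074923 -5043637/35374615]
step 1: x' = x̄ + K·y = [39505413/35374615, -9126933/35374615]
step 1: P' = (I − K·H)·P̄ = [7867952/35374615 3415428/35374615; 3415428/35374615 4964132/35374615]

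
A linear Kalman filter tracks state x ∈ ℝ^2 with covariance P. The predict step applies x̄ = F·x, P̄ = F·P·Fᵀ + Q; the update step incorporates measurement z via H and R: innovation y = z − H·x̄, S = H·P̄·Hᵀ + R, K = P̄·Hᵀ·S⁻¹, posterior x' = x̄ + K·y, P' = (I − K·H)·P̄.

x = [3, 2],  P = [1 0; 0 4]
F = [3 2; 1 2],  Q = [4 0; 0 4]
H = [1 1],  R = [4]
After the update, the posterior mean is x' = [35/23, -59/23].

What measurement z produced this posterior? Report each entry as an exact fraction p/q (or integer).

x̄ = F·x = [13, 7]
P̄ = F·P·Fᵀ + Q = [29 19; 19 21]
S = H·P̄·Hᵀ + R = [92]
K = P̄·Hᵀ·S⁻¹ = [12/23; 10/23]
x' − x̄ = [-264/23, -220/23] = K·y
y = (KᵀK)⁻¹·Kᵀ·(x' − x̄) = [-22]
z = y + H·x̄ = [-22] + [20] = [-2]

z = [-2]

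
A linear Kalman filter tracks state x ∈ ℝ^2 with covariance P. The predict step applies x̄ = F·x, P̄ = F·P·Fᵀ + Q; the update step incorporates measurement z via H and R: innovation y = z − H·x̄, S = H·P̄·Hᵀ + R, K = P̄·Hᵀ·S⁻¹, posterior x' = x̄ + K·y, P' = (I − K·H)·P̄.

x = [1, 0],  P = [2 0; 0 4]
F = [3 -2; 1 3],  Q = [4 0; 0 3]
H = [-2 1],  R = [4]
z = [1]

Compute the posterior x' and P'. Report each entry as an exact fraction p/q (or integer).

x̄ = F·x = [3, 1]
P̄ = F·P·Fᵀ + Q = [38 -18; -18 41]
y = z − H·x̄ = [6]
S = H·P̄·Hᵀ + R = [269]
K = P̄·Hᵀ·S⁻¹ = [-94/269; 77/269]
x' = x̄ + K·y = [243/269, 731/269]
P' = (I − K·H)·P̄ = [1386/269 2396/269; 2396/269 5100/269]

x' = [243/269, 731/269]
P' = [1386/269 2396/269; 2396/269 5100/269]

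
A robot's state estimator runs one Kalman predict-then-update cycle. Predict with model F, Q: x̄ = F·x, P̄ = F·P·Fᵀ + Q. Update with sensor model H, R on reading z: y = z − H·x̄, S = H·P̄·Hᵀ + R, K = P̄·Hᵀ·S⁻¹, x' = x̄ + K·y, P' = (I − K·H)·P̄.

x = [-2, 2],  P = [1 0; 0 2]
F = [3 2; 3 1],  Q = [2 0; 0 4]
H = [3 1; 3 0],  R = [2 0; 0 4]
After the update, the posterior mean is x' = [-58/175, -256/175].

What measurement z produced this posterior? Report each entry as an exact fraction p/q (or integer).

x̄ = F·x = [-2, -4]
P̄ = F·P·Fᵀ + Q = [19 13; 13 15]
S = H·P̄·Hᵀ + R = [266 210; 210 175]
K = P̄·Hᵀ·S⁻¹ = [4/35 33/175; 18/35 -69/175]
x' − x̄ = [292/175, 444/175] = K·y
y = (KᵀK)⁻¹·Kᵀ·(x' − x̄) = [8, 4]
z = y + H·x̄ = [8, 4] + [-10, -6] = [-2, -2]

z = [-2, -2]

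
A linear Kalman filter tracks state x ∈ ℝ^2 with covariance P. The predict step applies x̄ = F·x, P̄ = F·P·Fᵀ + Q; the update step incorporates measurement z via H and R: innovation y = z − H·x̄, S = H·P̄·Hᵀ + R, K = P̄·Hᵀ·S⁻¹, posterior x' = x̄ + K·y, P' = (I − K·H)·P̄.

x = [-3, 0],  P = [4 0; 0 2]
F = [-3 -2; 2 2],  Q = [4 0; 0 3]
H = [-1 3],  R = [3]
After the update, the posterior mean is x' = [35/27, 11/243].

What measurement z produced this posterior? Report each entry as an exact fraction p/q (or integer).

x̄ = F·x = [9, -6]
P̄ = F·P·Fᵀ + Q = [48 -32; -32 27]
S = H·P̄·Hᵀ + R = [486]
K = P̄·Hᵀ·S⁻¹ = [-8/27; 113/486]
x' − x̄ = [-208/27, 1469/243] = K·y
y = (KᵀK)⁻¹·Kᵀ·(x' − x̄) = [26]
z = y + H·x̄ = [26] + [-27] = [-1]

z = [-1]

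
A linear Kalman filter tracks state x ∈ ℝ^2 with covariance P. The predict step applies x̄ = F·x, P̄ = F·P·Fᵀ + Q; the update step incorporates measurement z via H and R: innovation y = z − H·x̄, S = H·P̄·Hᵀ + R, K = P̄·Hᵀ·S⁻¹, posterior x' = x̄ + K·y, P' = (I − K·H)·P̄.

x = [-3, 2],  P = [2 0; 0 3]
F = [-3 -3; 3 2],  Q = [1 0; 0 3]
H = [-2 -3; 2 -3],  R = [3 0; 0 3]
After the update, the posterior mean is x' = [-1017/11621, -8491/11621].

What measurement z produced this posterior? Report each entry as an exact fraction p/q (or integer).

z = [2, 2]

x̄ = F·x = [3, -5]
P̄ = F·P·Fᵀ + Q = [46 -36; -36 33]
S = H·P̄·Hᵀ + R = [52 113; 113 916]
K = P̄·Hᵀ·S⁻¹ = [-2648/11621 2864/11621; -1803/11621 -1947/11621]
x' − x̄ = [-35880/11621, 49614/11621] = K·y
y = (KᵀK)⁻¹·Kᵀ·(x' − x̄) = [-7, -19]
z = y + H·x̄ = [-7, -19] + [9, 21] = [2, 2]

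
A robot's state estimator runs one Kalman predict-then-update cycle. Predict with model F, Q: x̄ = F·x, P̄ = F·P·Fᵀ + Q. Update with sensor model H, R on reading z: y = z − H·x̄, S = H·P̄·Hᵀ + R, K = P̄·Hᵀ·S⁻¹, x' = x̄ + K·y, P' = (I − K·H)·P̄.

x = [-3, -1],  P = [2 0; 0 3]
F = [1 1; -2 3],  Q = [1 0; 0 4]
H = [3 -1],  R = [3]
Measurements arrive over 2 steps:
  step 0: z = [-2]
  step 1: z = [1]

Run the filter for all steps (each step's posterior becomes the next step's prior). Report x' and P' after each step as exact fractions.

step 0: x' = [-95/66, -19/11], P' = [227/66 107/11; 107/11 333/11]
step 1: x' = [15924/6731, 42664/6731], P' = [51886/6731 142029/6731; 142029/6731 404799/6731]

step 0: x̄ = F·x = [-4, 3]
step 0: P̄ = F·P·Fᵀ + Q = [6 5; 5 39]
step 0: y = z − H·x̄ = [13]
step 0: S = H·P̄·Hᵀ + R = [66]
step 0: K = P̄·Hᵀ·S⁻¹ = [13/66; -4/11]
step 0: x' = x̄ + K·y = [-95/66, -19/11]
step 0: P' = (I − K·H)·P̄ = [227/66 107/11; 107/11 333/11]
step 1: x̄ = F·x = [-19/6, -76/33]
step 1: P̄ = F·P·Fᵀ + Q = [325/6 281/3; 281/3 5725/33]
step 1: y = z − H·x̄ = [541/66]
step 1: S = H·P̄·Hᵀ + R = [6731/66]
step 1: K = P̄·Hᵀ·S⁻¹ = [4543/6731; 7096/6731]
step 1: x' = x̄ + K·y = [15924/6731, 42664/6731]
step 1: P' = (I − K·H)·P̄ = [51886/6731 142029/6731; 142029/6731 404799/6731]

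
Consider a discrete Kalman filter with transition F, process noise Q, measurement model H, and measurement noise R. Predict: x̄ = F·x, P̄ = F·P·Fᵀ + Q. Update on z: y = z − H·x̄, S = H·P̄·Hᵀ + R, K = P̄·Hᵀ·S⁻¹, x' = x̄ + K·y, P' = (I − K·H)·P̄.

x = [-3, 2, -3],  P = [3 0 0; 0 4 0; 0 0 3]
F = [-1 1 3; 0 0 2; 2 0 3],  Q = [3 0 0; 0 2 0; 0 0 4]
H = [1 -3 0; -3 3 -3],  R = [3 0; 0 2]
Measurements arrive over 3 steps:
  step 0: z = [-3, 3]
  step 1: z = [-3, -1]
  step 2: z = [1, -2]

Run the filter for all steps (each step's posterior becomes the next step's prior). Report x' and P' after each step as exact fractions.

step 0: x̄ = F·x = [-4, -6, -15]
step 0: P̄ = F·P·Fᵀ + Q = [37 18 21; 18 14 18; 21 18 43]
step 0: y = z − H·x̄ = [-17, -36]
step 0: S = H·P̄·Hᵀ + R = [58 78; 78 578]
step 0: K = P̄·Hᵀ·S⁻¹ = [-233/13720 -2817/13720; -2181/6860 -489/6860; -831/2744 -543/2744]
step 0: x' = x̄ + K·y = [50493/13720, 13521/6860, -7485/2744]
step 0: P' = (I − K·H)·P̄ = [165639/13720 27723/6860 -21663/2744; 27723/6860 5711/3430 -3195/1372; -21663/2744 -3195/1372 15635/2744]
step 1: x̄ = F·x = [-67863/6860, -7485/1372, -11289/13720]
step 1: P̄ = F·P·Fᵀ + Q = [320129/3430 31089/686 31197/6860; 31089/686 17007/686 3579/1372; 31197/6860 3579/1372 121231/13720]
step 1: y = z − H·x̄ = [-16248/1715, -46043/2744]
step 1: S = H·P̄·Hᵀ + R = [81532/1715 17337/343; 17337/343 998251/2744]
step 1: K = P̄·Hᵀ·S⁻¹ = [-103406561/202234804 -18322164/50558701; -24222300/50558701 -6280758/50558701; 6055041/202234804 -4702785/50558701]
step 1: x' = x̄ + K·y = [208806513/202234804, 59046456/50558701, 91874595/202234804]
step 1: P' = (I − K·H)·P̄ = [2910956133/202234804 268431318/50558701 -1788371757/202234804; 268431318/50558701 113699406/50558701 -150544740/50558701; -1788371757/202234804 -150544740/50558701 1198733557/202234804]
step 2: x̄ = F·x = [75750774/50558701, 91874595/101117402, 693236811/202234804]
step 2: P̄ = F·P·Fᵀ + Q = [4932691605/50558701 2391196734/50558701 -14377965/50558701; 2391196734/50558701 1299850959/50558701 19457157/101117402; -14377965/50558701 19457157/101117402 1780904677/202234804]
step 2: y = z − H·x̄ = [225239639/101117402, 2033002543/202234804]
step 2: S = H·P̄·Hᵀ + R = [2435845935/50558701 4656636927/101117402; 4656636927/101117402 66902308025/202234804]
step 2: K = P̄·Hᵀ·S⁻¹ = [-522917527551/931454888282 -174707504847/465727444141; -231245017968/465727444141 -59788047258/465727444141; 58357875203/931454888282 -39240425598/465727444141]
step 2: x' = x̄ + K·y = [-3281786247837/931454888282, -692973204702/465727444141, 2533965715277/931454888282]
step 2: P' = (I − K·H)·P̄ = [15303732178671/931454888282 2812080793554/465727444141 -9446627251767/931454888282; 2812080793554/465727444141 1168605282486/465727444141 -1603616812896/465727444141; -9446627251767/931454888282 -1603616812896/465727444141 6291714193439/931454888282]

step 0: x' = [50493/13720, 13521/6860, -7485/2744], P' = [165639/13720 27723/6860 -21663/2744; 27723/6860 5711/3430 -3195/1372; -21663/2744 -3195/1372 15635/2744]
step 1: x' = [208806513/202234804, 59046456/50558701, 91874595/202234804], P' = [2910956133/202234804 268431318/50558701 -1788371757/202234804; 268431318/50558701 113699406/50558701 -150544740/50558701; -1788371757/202234804 -150544740/50558701 1198733557/202234804]
step 2: x' = [-3281786247837/931454888282, -692973204702/465727444141, 2533965715277/931454888282], P' = [15303732178671/931454888282 2812080793554/465727444141 -9446627251767/931454888282; 2812080793554/465727444141 1168605282486/465727444141 -1603616812896/465727444141; -9446627251767/931454888282 -1603616812896/465727444141 6291714193439/931454888282]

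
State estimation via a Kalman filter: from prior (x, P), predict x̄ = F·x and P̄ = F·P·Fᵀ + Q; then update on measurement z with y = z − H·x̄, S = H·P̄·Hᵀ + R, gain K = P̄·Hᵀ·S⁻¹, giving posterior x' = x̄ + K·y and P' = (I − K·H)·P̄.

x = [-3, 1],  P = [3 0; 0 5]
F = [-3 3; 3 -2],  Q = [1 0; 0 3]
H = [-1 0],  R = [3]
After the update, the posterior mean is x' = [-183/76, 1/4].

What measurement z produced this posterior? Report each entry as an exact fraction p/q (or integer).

z = [3]

x̄ = F·x = [12, -11]
P̄ = F·P·Fᵀ + Q = [73 -57; -57 50]
S = H·P̄·Hᵀ + R = [76]
K = P̄·Hᵀ·S⁻¹ = [-73/76; 3/4]
x' − x̄ = [-1095/76, 45/4] = K·y
y = (KᵀK)⁻¹·Kᵀ·(x' − x̄) = [15]
z = y + H·x̄ = [15] + [-12] = [3]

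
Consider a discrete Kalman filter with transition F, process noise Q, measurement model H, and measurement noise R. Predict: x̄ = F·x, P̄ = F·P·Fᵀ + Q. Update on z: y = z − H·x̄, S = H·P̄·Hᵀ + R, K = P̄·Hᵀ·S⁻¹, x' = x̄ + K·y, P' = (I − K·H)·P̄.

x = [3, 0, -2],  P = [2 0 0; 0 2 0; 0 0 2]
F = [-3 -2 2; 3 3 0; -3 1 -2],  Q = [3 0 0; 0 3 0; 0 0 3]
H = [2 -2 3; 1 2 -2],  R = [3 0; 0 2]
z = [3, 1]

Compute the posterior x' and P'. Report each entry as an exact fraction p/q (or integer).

x̄ = F·x = [-13, 9, -5]
P̄ = F·P·Fᵀ + Q = [37 -30 6; -30 39 -12; 6 -12 31]
y = z − H·x̄ = [62, -14]
S = H·P̄·Hᵀ + R = [1042 -454; -454 271]
K = P̄·Hᵀ·S⁻¹ = [4217/12711 5423/12711; -2411/12711 -662/12711; -1361/76266 -12397/38133]
x' = x̄ + K·y = [6763/4237, -8605/4237, -19766/12711]
P' = (I − K·H)·P̄ = [6376/4237 -12676/4237 -33887/12711; -12676/4237 41293/4237 105527/12711; -33887/12711 105527/12711 556295/76266]

x' = [6763/4237, -8605/4237, -19766/12711]
P' = [6376/4237 -12676/4237 -33887/12711; -12676/4237 41293/4237 105527/12711; -33887/12711 105527/12711 556295/76266]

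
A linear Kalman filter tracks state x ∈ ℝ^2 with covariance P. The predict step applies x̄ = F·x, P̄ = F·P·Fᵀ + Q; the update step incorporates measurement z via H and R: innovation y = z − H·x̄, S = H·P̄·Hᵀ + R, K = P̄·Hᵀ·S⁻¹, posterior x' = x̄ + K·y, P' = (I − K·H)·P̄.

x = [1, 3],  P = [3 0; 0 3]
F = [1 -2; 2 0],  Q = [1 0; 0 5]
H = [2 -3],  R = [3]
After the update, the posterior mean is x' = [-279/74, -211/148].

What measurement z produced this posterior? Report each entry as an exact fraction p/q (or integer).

x̄ = F·x = [-5, 2]
P̄ = F·P·Fᵀ + Q = [16 6; 6 17]
S = H·P̄·Hᵀ + R = [148]
K = P̄·Hᵀ·S⁻¹ = [7/74; -39/148]
x' − x̄ = [91/74, -507/148] = K·y
y = (KᵀK)⁻¹·Kᵀ·(x' − x̄) = [13]
z = y + H·x̄ = [13] + [-16] = [-3]

z = [-3]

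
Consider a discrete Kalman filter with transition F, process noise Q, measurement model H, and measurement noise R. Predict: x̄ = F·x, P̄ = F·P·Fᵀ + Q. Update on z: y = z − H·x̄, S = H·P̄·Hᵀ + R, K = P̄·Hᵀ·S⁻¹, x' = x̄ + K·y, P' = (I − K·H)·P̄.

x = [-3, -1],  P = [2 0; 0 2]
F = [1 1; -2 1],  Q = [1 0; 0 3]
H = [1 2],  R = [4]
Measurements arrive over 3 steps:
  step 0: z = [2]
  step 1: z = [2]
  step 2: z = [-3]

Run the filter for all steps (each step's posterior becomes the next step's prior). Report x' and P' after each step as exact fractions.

step 0: x' = [-216/53, 169/53], P' = [264/53 -130/53; -130/53 113/53]
step 1: x' = [1017/3317, 7715/6634], P' = [9130/3317 -4965/3317; -4965/3317 11787/6634]
step 2: x' = [897001/561941, -1217522/561941], P' = [1400204/561941 -725672/561941; -725672/561941 911026/561941]

step 0: x̄ = F·x = [-4, 5]
step 0: P̄ = F·P·Fᵀ + Q = [5 -2; -2 13]
step 0: y = z − H·x̄ = [-4]
step 0: S = H·P̄·Hᵀ + R = [53]
step 0: K = P̄·Hᵀ·S⁻¹ = [1/53; 24/53]
step 0: x' = x̄ + K·y = [-216/53, 169/53]
step 0: P' = (I − K·H)·P̄ = [264/53 -130/53; -130/53 113/53]
step 1: x̄ = F·x = [-47/53, 601/53]
step 1: P̄ = F·P·Fᵀ + Q = [170/53 -285/53; -285/53 1848/53]
step 1: y = z − H·x̄ = [-1049/53]
step 1: S = H·P̄·Hᵀ + R = [6634/53]
step 1: K = P̄·Hᵀ·S⁻¹ = [-200/3317; 3411/6634]
step 1: x' = x̄ + K·y = [1017/3317, 7715/6634]
step 1: P' = (I − K·H)·P̄ = [9130/3317 -4965/3317; -4965/3317 11787/6634]
step 2: x̄ = F·x = [9749/6634, 3647/6634]
step 2: P̄ = F·P·Fᵀ + Q = [16821/6634 -14803/6634; -14803/6634 144449/6634]
step 2: y = z − H·x̄ = [-36945/6634]
step 2: S = H·P̄·Hᵀ + R = [561941/6634]
step 2: K = P̄·Hᵀ·S⁻¹ = [-12785/561941; 274095/561941]
step 2: x' = x̄ + K·y = [897001/561941, -1217522/561941]
step 2: P' = (I − K·H)·P̄ = [1400204/561941 -725672/561941; -725672/561941 911026/561941]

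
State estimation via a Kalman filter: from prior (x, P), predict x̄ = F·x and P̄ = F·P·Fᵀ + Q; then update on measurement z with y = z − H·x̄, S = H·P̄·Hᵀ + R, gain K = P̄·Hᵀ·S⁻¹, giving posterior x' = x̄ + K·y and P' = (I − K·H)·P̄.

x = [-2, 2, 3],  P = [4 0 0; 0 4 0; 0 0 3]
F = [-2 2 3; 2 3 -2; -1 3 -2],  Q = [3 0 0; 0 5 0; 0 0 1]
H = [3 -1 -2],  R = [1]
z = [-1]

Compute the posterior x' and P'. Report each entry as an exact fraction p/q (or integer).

x̄ = F·x = [17, -4, 2]
P̄ = F·P·Fᵀ + Q = [62 -10 14; -10 69 40; 14 40 53]
y = z − H·x̄ = [-52]
S = H·P̄·Hᵀ + R = [892]
K = P̄·Hᵀ·S⁻¹ = [42/223; -179/892; -26/223]
x' = x̄ + K·y = [1607/223, 1435/223, 1798/223]
P' = (I − K·H)·P̄ = [6770/223 5288/223 7490/223; 5288/223 29507/892 4266/223; 7490/223 4266/223 9115/223]

x' = [1607/223, 1435/223, 1798/223]
P' = [6770/223 5288/223 7490/223; 5288/223 29507/892 4266/223; 7490/223 4266/223 9115/223]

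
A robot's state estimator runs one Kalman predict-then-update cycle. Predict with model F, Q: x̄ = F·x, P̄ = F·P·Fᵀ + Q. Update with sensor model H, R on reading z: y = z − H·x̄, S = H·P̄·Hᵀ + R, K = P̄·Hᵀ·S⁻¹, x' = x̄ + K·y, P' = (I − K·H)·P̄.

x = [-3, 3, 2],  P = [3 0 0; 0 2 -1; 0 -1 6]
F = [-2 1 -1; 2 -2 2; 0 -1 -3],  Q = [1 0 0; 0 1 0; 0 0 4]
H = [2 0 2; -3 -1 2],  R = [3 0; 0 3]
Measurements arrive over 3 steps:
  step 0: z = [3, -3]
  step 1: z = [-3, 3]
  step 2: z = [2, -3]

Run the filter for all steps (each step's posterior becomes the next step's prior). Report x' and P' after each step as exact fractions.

step 0: x' = [55405/22047, -129770/22047, -6865/7349], P' = [5104/7349 -14567/7349 -2136/7349; -14567/7349 61138/7349 10554/7349; -2136/7349 10554/7349 4626/7349]
step 1: x' = [-168094549/84799755, 273281054/84799755, 29592499/84799755], P' = [60960016/84799755 -171936311/84799755 -29593606/84799755; -171936311/84799755 680001856/84799755 133333886/84799755; -29593606/84799755 133333886/84799755 57974236/84799755]
step 2: x' = [1565196691151/975991552901, -2307094409496/975991552901, -403316038977/975991552901], P' = [684798297776/975991552901 -1908621701833/975991552901 -327443153642/975991552901; -1908621701833/975991552901 7530399298832/975991552901 1477843815418/975991552901; -327443153642/975991552901 1477843815418/975991552901 656374818596/975991552901]

step 0: x̄ = F·x = [7, -8, -9]
step 0: P̄ = F·P·Fᵀ + Q = [23 -32 18; -32 53 -36; 18 -36 54]
step 0: y = z − H·x̄ = [7, 28]
step 0: S = H·P̄·Hᵀ + R = [455 178; 178 215]
step 0: K = P̄·Hᵀ·S⁻¹ = [5936/22047 -5017/22047; -8026/22047 3671/22047; 1660/7349 1702/7349]
step 0: x' = x̄ + K·y = [55405/22047, -129770/22047, -6865/7349]
step 0: P' = (I − K·H)·P̄ = [5104/7349 -14567/7349 -2136/7349; -14567/7349 61138/7349 10554/7349; -2136/7349 10554/7349 4626/7349]
step 1: x̄ = F·x = [-219985/22047, 109720/7349, 191555/22047]
step 1: P̄ = F·P·Fᵀ + Q = [122145/7349 -184314/7349 -110318/7349; -184314/7349 305837/7349 178686/7349; -110318/7349 178686/7349 195492/7349]
step 1: y = z − H·x̄ = [-9281/22047, -647764/22047]
step 1: S = H·P̄·Hᵀ + R = [410051/7349 280990/7349; 280990/7349 1712345/7349]
step 1: K = P̄·Hᵀ·S⁻¹ = [4182188/16959951 -23376983/84799755; -5146990/16959951 34158283/84799755; 3784084/16959951 23798468/84799755]
step 1: x' = x̄ + K·y = [-168094549/84799755, 273281054/84799755, 29592499/84799755]
step 1: P' = (I − K·H)·P̄ = [60960016/84799755 -171936311/84799755 -29593606/84799755; -171936311/84799755 680001856/84799755 133333886/84799755; -29593606/84799755 133333886/84799755 57974236/84799755]
step 2: x̄ = F·x = [193292551/28266585, -823566208/84799755, -362058551/84799755]
step 2: P̄ = F·P·Fᵀ + Q = [152146551/9422195 -680170978/28266585 -431393726/28266585; -680170978/28266585 3352614739/84799755 2066928098/84799755; -431393726/28266585 2066928098/84799755 2340972316/84799755]
step 2: y = z − H·x̄ = [-266038694/84799755, 461928196/28266585]
step 2: S = H·P̄·Hᵀ + R = [4742114941/84799755 1227835846/28266585; 1227835846/28266585 2257128671/9422195]
step 2: K = P̄·Hᵀ·S⁻¹ = [238236762756/975991552901 -266886499593/975991552901; -287185257610/975991552901 383717812501/975991552901; 219287776636/975991552901 272411760900/975991552901]
step 2: x' = x̄ + K·y = [1565196691151/975991552901, -2307094409496/975991552901, -403316038977/975991552901]
step 2: P' = (I − K·H)·P̄ = [684798297776/975991552901 -1908621701833/975991552901 -327443153642/975991552901; -1908621701833/975991552901 7530399298832/975991552901 1477843815418/975991552901; -327443153642/975991552901 1477843815418/975991552901 656374818596/975991552901]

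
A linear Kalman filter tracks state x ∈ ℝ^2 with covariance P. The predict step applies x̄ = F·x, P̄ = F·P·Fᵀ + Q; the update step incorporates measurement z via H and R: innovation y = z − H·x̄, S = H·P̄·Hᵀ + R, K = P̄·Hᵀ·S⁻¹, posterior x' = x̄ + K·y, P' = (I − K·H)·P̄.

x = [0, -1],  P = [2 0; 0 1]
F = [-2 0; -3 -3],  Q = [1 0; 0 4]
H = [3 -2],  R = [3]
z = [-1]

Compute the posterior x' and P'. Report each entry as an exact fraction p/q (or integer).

x' = [15/64, 31/32]
P' = [567/64 423/32; 423/32 327/16]

x̄ = F·x = [0, 3]
P̄ = F·P·Fᵀ + Q = [9 12; 12 31]
y = z − H·x̄ = [5]
S = H·P̄·Hᵀ + R = [64]
K = P̄·Hᵀ·S⁻¹ = [3/64; -13/32]
x' = x̄ + K·y = [15/64, 31/32]
P' = (I − K·H)·P̄ = [567/64 423/32; 423/32 327/16]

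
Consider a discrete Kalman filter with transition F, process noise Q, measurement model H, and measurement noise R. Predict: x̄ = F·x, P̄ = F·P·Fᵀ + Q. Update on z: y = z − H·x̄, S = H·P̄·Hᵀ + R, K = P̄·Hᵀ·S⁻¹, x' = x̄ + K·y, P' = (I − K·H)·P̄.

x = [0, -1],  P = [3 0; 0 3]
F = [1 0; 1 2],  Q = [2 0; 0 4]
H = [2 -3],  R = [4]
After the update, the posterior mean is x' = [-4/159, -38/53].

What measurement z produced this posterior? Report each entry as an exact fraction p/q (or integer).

z = [2]

x̄ = F·x = [0, -2]
P̄ = F·P·Fᵀ + Q = [5 3; 3 19]
S = H·P̄·Hᵀ + R = [159]
K = P̄·Hᵀ·S⁻¹ = [1/159; -17/53]
x' − x̄ = [-4/159, 68/53] = K·y
y = (KᵀK)⁻¹·Kᵀ·(x' − x̄) = [-4]
z = y + H·x̄ = [-4] + [6] = [2]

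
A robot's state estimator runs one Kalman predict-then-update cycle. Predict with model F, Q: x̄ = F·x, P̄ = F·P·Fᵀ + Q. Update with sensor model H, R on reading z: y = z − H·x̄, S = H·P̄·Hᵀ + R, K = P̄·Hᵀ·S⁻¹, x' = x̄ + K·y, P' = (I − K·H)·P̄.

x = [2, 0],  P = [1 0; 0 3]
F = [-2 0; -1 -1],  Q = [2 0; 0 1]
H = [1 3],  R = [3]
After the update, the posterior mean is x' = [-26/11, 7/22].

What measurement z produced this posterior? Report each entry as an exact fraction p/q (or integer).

z = [-1]

x̄ = F·x = [-4, -2]
P̄ = F·P·Fᵀ + Q = [6 2; 2 5]
S = H·P̄·Hᵀ + R = [66]
K = P̄·Hᵀ·S⁻¹ = [2/11; 17/66]
x' − x̄ = [18/11, 51/22] = K·y
y = (KᵀK)⁻¹·Kᵀ·(x' − x̄) = [9]
z = y + H·x̄ = [9] + [-10] = [-1]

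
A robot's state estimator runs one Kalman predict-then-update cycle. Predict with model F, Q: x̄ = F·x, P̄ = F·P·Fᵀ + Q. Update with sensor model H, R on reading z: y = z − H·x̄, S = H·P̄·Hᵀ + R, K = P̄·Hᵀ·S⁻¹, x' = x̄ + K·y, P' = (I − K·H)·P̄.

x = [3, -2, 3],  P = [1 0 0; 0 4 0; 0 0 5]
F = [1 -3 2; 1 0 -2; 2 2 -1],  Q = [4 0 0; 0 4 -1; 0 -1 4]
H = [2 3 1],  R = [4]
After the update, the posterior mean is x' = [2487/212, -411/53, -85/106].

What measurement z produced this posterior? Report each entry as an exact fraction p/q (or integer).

x̄ = F·x = [15, -3, -1]
P̄ = F·P·Fᵀ + Q = [61 -19 -32; -19 25 11; -32 11 29]
S = H·P̄·Hᵀ + R = [212]
K = P̄·Hᵀ·S⁻¹ = [33/212; 12/53; -1/106]
x' − x̄ = [-693/212, -252/53, 21/106] = K·y
y = (KᵀK)⁻¹·Kᵀ·(x' − x̄) = [-21]
z = y + H·x̄ = [-21] + [20] = [-1]

z = [-1]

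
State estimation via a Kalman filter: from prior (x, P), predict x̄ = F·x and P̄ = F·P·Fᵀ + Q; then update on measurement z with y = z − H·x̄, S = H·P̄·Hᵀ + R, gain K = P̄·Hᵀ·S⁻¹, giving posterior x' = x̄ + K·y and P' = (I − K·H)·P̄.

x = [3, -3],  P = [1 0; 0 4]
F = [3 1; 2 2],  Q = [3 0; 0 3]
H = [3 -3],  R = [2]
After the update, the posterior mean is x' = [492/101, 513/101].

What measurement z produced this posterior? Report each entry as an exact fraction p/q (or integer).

z = [-1]

x̄ = F·x = [6, 0]
P̄ = F·P·Fᵀ + Q = [16 14; 14 23]
S = H·P̄·Hᵀ + R = [101]
K = P̄·Hᵀ·S⁻¹ = [6/101; -27/101]
x' − x̄ = [-114/101, 513/101] = K·y
y = (KᵀK)⁻¹·Kᵀ·(x' − x̄) = [-19]
z = y + H·x̄ = [-19] + [18] = [-1]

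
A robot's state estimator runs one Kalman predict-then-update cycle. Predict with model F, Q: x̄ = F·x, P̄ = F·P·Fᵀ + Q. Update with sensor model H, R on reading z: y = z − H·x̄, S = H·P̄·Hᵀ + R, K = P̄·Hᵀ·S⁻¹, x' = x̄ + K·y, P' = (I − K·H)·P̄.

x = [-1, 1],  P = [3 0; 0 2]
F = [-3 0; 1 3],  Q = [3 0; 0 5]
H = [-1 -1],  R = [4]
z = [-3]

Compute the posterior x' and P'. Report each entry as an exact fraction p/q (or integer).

x̄ = F·x = [3, 2]
P̄ = F·P·Fᵀ + Q = [30 -9; -9 26]
y = z − H·x̄ = [2]
S = H·P̄·Hᵀ + R = [42]
K = P̄·Hᵀ·S⁻¹ = [-1/2; -17/42]
x' = x̄ + K·y = [2, 25/21]
P' = (I − K·H)·P̄ = [39/2 -35/2; -35/2 803/42]

x' = [2, 25/21]
P' = [39/2 -35/2; -35/2 803/42]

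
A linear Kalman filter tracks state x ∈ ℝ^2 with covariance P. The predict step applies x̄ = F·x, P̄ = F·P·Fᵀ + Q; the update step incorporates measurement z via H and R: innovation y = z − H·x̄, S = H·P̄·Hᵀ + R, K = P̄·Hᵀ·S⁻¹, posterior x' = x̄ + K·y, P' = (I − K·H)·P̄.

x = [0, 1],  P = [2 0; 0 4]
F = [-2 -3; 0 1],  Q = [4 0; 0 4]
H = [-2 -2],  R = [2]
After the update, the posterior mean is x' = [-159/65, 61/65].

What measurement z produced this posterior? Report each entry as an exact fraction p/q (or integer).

x̄ = F·x = [-3, 1]
P̄ = F·P·Fᵀ + Q = [48 -12; -12 8]
S = H·P̄·Hᵀ + R = [130]
K = P̄·Hᵀ·S⁻¹ = [-36/65; 4/65]
x' − x̄ = [36/65, -4/65] = K·y
y = (KᵀK)⁻¹·Kᵀ·(x' − x̄) = [-1]
z = y + H·x̄ = [-1] + [4] = [3]

z = [3]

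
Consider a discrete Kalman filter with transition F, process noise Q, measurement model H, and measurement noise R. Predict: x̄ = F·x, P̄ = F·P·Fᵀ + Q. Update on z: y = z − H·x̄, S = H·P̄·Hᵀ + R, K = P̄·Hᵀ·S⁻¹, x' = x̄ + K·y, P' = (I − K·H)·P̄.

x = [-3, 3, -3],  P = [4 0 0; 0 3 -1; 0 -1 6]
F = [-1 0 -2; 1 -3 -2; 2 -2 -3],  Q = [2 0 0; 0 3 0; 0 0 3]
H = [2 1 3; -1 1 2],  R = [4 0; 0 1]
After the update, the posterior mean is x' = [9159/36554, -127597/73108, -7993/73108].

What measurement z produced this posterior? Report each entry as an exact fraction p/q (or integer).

x̄ = F·x = [9, -6, -3]
P̄ = F·P·Fᵀ + Q = [30 14 24; 14 46 49; 24 49 73]
S = H·P̄·Hᵀ + R = [1465 707; 707 441]
K = P̄·Hᵀ·S⁻¹ = [2983/10444 -28171/73108; 793/20888 34203/146216; 2637/20888 27103/146216]
x' − x̄ = [-319827/36554, 311051/73108, 211331/73108] = K·y
y = (KᵀK)⁻¹·Kᵀ·(x' − x̄) = [-5, 19]
z = y + H·x̄ = [-5, 19] + [3, -21] = [-2, -2]

z = [-2, -2]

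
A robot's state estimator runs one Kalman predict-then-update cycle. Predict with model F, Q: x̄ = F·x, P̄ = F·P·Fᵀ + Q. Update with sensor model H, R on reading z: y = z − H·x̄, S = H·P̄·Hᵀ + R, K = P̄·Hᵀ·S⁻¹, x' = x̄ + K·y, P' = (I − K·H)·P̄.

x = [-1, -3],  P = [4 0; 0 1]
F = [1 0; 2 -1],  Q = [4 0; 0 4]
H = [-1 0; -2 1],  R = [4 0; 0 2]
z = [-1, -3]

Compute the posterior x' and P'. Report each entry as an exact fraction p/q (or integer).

x' = [55/53, -21/53]
P' = [120/53 224/53; 224/53 510/53]

x̄ = F·x = [-1, 1]
P̄ = F·P·Fᵀ + Q = [8 8; 8 21]
y = z − H·x̄ = [-2, -6]
S = H·P̄·Hᵀ + R = [12 8; 8 23]
K = P̄·Hᵀ·S⁻¹ = [-30/53 -8/53; -56/53 31/53]
x' = x̄ + K·y = [55/53, -21/53]
P' = (I − K·H)·P̄ = [120/53 224/53; 224/53 510/53]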